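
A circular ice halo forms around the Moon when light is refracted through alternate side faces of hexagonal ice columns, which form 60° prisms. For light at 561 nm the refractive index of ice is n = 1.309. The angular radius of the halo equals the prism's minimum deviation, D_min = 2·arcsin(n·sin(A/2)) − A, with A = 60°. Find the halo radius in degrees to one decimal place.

n·sin(A/2) = 1.309 × sin 30° = 1.309 × 0.5000 = 0.6545.
D_min = 2·arcsin(0.6545) − 60° = 2 × 40.882° − 60° = 21.763°.

21.8°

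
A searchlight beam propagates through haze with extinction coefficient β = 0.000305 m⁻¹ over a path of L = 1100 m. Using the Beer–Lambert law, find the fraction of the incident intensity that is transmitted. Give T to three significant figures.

τ = β·L = 0.000305 × 1100 = 0.3355.
T = exp(−0.3355) = 0.7150.

0.715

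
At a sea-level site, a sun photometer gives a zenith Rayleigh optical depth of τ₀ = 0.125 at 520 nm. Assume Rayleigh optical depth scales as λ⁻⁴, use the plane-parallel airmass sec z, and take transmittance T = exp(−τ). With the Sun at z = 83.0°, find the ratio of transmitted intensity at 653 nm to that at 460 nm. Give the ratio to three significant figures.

3.53

Airmass: sec 83.0° = 8.2055.
τ(653 nm) = 0.125 × (520/653)⁴ × 8.2055 = 0.125 × 0.4021 × 8.2055 = 0.4125.
τ(460 nm) = 0.125 × (520/460)⁴ × 8.2055 = 0.125 × 1.6330 × 8.2055 = 1.6749.
T(653)/T(460) = exp(τ_B − τ_A) = exp(1.2625) = 3.5342.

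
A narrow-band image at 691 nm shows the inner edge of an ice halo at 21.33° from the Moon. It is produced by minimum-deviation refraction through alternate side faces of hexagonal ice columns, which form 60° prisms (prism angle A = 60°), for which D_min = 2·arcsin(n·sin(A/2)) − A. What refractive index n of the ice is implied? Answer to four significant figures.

Rearranging: n = sin((D_min + A)/2) / sin(A/2).
(D_min + A)/2 = (21.33° + 60°)/2 = 40.665°.
n = sin 40.665° / sin 30° = 0.6516 / 0.5000 = 1.3033.

1.303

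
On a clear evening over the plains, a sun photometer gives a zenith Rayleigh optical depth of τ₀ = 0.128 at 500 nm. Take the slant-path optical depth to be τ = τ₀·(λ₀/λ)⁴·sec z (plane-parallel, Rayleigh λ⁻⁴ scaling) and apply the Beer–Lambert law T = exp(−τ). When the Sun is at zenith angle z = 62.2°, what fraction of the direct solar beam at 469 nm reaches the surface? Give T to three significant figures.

sec 62.2° = 2.1441.
τ = 0.128 × (500/469)⁴ × 2.1441 = 0.128 × 1.2918 × 2.1441 = 0.3545.
T = exp(−0.3545) = 0.7015.

0.702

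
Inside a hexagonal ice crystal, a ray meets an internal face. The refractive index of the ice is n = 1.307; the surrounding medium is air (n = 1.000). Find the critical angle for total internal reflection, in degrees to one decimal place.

49.9°

sin θ_c = n_air / n = 1.000 / 1.307 = 0.7651.
θ_c = arcsin(0.7651) = 49.92°.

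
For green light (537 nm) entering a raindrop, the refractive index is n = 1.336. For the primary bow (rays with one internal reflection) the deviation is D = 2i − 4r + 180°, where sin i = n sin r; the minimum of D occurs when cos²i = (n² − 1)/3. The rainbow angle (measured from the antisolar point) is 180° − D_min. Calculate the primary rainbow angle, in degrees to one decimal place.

cos²i = (1.78490 − 1)/3 = 0.26163; i = arccos(0.51150) = 59.236°.
sin r = sin 59.236°/1.336 = 0.64318; r = 40.029°.
D_min = 2·59.236° − 4·40.029° + 180° = 138.356°.
Rainbow angle = 180° − D_min = 41.644°.

41.6°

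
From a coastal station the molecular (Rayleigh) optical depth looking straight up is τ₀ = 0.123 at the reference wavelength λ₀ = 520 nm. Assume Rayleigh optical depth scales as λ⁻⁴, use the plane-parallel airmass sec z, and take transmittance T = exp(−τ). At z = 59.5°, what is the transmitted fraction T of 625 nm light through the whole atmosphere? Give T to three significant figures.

0.890

sec 59.5° = 1.9703.
τ = 0.123 × (520/625)⁴ × 1.9703 = 0.123 × 0.4792 × 1.9703 = 0.1161.
T = exp(−0.1161) = 0.8904.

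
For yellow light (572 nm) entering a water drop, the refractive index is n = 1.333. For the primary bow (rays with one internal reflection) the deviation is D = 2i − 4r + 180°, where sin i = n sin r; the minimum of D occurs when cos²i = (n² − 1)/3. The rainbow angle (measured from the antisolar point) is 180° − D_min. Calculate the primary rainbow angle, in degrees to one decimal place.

cos²i = (1.77689 − 1)/3 = 0.25896; i = arccos(0.50888) = 59.410°.
sin r = sin 59.410°/1.333 = 0.64579; r = 40.225°.
D_min = 2·59.410° − 4·40.225° + 180° = 137.922°.
Rainbow angle = 180° − D_min = 42.078°.

42.1°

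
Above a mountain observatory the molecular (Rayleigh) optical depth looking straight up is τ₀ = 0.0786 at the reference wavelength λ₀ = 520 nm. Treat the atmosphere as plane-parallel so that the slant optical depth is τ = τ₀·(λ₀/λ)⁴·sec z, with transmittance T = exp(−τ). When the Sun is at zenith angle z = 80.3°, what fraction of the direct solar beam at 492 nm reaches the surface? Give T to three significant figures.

0.559

sec 80.3° = 5.9351.
τ = 0.0786 × (520/492)⁴ × 5.9351 = 0.0786 × 1.2478 × 5.9351 = 0.5821.
T = exp(−0.5821) = 0.5587.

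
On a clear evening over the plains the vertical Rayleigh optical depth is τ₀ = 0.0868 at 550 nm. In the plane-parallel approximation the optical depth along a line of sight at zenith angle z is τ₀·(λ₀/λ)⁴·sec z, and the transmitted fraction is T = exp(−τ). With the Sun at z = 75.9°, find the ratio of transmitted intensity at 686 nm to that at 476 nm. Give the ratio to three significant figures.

1.63

Airmass: sec 75.9° = 4.1048.
τ(686 nm) = 0.0868 × (550/686)⁴ × 4.1048 = 0.0868 × 0.4132 × 4.1048 = 0.1472.
τ(476 nm) = 0.0868 × (550/476)⁴ × 4.1048 = 0.0868 × 1.7825 × 4.1048 = 0.6351.
T(686)/T(476) = exp(τ_B − τ_A) = exp(0.4879) = 1.6288.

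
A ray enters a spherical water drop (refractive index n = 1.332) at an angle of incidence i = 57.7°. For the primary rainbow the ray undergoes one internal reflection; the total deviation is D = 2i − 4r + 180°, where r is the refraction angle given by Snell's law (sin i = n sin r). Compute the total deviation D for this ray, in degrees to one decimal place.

137.8°

sin r = sin 57.7° / 1.332 = 0.8453/1.332 = 0.6346; r = 39.39°.
D = 2·57.7° − 4·39.39° + 180° = 115.40° − 157.56° + 180° = 137.84°.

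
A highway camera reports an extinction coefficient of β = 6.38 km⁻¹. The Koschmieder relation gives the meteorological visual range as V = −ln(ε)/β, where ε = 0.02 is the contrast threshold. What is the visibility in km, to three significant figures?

V = −ln(0.02) / 6.38 = 3.912 / 6.38 = 0.6132 km.

0.613 km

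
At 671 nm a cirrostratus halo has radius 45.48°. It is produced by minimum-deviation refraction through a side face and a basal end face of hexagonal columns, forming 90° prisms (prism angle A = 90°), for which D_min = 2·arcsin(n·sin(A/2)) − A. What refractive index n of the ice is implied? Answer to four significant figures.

Rearranging: n = sin((D_min + A)/2) / sin(A/2).
(D_min + A)/2 = (45.48° + 90°)/2 = 67.740°.
n = sin 67.740° / sin 45° = 0.9255 / 0.7071 = 1.3088.

1.309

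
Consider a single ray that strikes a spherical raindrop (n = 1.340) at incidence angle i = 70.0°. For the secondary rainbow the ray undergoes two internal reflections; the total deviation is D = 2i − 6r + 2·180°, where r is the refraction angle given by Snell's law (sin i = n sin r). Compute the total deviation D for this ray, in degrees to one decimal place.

232.8°

sin r = sin 70.0° / 1.340 = 0.9397/1.340 = 0.7013; r = 44.53°.
D = 2·70.0° − 6·44.53° + 2·180° = 140.00° − 267.17° + 360° = 232.83°.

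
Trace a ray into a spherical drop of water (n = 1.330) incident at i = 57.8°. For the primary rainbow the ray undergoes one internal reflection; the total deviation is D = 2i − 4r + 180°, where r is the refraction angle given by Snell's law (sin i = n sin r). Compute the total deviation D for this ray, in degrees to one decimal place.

137.6°

sin r = sin 57.8° / 1.330 = 0.8462/1.330 = 0.6362; r = 39.51°.
D = 2·57.8° − 4·39.51° + 180° = 115.60° − 158.05° + 180° = 137.55°.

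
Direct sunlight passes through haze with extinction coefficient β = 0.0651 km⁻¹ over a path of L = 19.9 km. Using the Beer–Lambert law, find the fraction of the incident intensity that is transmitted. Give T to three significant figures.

0.274

τ = β·L = 0.0651 × 19.9 = 1.2955.
T = exp(−1.2955) = 0.2738.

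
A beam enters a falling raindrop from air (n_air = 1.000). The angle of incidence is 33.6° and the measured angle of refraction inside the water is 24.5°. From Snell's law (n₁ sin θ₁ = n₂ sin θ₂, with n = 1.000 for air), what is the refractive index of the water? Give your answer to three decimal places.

n = sin θ_i / sin θ_r = sin 33.6° / sin 24.5° = 0.5534 / 0.4147 = 1.3345.

1.334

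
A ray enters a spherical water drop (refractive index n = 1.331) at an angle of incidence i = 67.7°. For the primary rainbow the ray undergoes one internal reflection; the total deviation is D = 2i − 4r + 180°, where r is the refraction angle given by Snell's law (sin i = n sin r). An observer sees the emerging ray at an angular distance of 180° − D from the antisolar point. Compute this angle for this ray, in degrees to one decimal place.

40.7°

sin r = sin 67.7° / 1.331 = 0.9252/1.331 = 0.6951; r = 44.04°.
D = 2·67.7° − 4·44.04° + 180° = 135.40° − 176.15° + 180° = 139.25°.
Angle from antisolar point = 180° − D = 40.75°.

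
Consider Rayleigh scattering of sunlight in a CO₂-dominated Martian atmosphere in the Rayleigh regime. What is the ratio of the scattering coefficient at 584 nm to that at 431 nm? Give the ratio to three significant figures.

0.297

Rayleigh scattering ∝ λ⁻⁴, so the ratio of coefficients is the inverse fourth power of the wavelength ratio.
σ(584)/σ(431) = (431/584)⁴ = (0.7380)⁴ = 0.2967.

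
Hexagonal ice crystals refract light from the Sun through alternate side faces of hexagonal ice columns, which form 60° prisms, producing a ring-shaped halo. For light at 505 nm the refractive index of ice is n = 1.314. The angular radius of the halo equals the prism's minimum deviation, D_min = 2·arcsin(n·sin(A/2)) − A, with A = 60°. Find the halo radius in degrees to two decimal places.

n·sin(A/2) = 1.314 × sin 30° = 1.314 × 0.5000 = 0.6570.
D_min = 2·arcsin(0.6570) − 60° = 2 × 41.071° − 60° = 22.143°.

22.14°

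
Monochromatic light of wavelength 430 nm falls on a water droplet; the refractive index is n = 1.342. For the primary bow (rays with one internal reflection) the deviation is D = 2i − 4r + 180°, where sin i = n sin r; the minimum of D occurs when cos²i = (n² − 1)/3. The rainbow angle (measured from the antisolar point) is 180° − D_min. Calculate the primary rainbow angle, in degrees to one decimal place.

40.8°

cos²i = (1.80096 − 1)/3 = 0.26699; i = arccos(0.51671) = 58.888°.
sin r = sin 58.888°/1.342 = 0.63797; r = 39.641°.
D_min = 2·58.888° − 4·39.641° + 180° = 139.213°.
Rainbow angle = 180° − D_min = 40.787°.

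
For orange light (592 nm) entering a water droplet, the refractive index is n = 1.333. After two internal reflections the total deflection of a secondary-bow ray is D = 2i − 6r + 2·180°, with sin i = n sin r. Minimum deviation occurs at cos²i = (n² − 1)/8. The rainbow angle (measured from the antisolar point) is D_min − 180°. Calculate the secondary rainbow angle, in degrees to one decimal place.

50.9°

cos²i = (1.77689 − 1)/8 = 0.09711; i = arccos(0.31163) = 71.843°.
sin r = sin 71.843°/1.333 = 0.71283; r = 45.466°.
D_min = 2·71.843° − 6·45.466° + 360° = 230.891°.
Rainbow angle = D_min − 180° = 50.891°.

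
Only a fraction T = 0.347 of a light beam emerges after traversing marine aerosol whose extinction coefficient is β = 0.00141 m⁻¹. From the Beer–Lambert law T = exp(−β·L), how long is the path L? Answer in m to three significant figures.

Beer–Lambert: T = exp(−βL) ⇒ L = −ln(T)/β = −ln(0.347)/0.00141 = 1.0584/0.00141 = 750.7 m.

751 m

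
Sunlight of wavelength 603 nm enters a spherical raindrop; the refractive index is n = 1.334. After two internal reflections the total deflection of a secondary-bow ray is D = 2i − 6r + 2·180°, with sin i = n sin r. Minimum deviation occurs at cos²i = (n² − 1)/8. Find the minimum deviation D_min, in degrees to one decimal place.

cos²i = (1.77956 − 1)/8 = 0.09744; i = arccos(0.31216) = 71.810°.
sin r = sin 71.810°/1.334 = 0.71217; r = 45.411°.
D_min = 2·71.810° − 6·45.411° + 360° = 231.153°.

231.2°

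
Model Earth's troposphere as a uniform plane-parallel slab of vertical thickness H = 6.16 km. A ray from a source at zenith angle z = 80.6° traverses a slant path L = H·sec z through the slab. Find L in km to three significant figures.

sec z = 1/cos 80.6° = 6.1227.
L = 6.16 × 6.1227 = 37.716 km.

37.7 km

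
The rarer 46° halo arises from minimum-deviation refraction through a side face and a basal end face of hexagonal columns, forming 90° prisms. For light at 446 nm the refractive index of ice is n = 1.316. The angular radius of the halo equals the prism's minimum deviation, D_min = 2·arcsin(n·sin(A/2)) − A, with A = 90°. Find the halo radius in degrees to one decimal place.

47.0°

n·sin(A/2) = 1.316 × sin 45° = 1.316 × 0.7071 = 0.9306.
D_min = 2·arcsin(0.9306) − 90° = 2 × 68.521° − 90° = 47.042°.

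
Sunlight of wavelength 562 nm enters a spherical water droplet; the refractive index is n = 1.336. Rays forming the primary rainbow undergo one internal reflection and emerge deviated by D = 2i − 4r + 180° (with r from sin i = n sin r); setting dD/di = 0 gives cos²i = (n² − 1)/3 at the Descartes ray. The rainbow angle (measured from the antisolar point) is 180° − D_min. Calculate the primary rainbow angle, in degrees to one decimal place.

cos²i = (1.78490 − 1)/3 = 0.26163; i = arccos(0.51150) = 59.236°.
sin r = sin 59.236°/1.336 = 0.64318; r = 40.029°.
D_min = 2·59.236° − 4·40.029° + 180° = 138.356°.
Rainbow angle = 180° − D_min = 41.644°.

41.6°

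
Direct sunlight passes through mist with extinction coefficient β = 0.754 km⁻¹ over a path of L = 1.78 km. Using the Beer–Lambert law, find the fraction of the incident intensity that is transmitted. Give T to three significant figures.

τ = β·L = 0.754 × 1.78 = 1.3421.
T = exp(−1.3421) = 0.2613.

0.261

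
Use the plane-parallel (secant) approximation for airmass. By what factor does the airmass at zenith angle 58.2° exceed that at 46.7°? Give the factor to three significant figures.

1.30

X(58.2°)/X(46.7°) = sec 58.2° / sec 46.7° = cos 46.7° / cos 58.2° = 0.6858/0.5270 = 1.3015.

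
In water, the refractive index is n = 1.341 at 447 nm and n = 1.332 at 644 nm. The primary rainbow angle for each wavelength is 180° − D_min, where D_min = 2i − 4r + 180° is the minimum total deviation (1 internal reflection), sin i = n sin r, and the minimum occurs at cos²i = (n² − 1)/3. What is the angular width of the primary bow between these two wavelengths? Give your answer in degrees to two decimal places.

At 447 nm (n = 1.341): cos²i = 0.26609 → i = 58.946°, r = 39.705°, D_min = 139.071°, rainbow angle = 40.929°.
At 644 nm (n = 1.332): cos²i = 0.25807 → i = 59.469°, r = 40.290°, D_min = 137.776°, rainbow angle = 42.224°.
Angular width = |40.929° − 42.224°| = 1.295°.

1.29°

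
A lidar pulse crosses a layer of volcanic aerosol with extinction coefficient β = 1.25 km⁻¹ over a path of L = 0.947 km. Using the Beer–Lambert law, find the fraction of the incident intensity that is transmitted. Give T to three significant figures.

0.306

τ = β·L = 1.25 × 0.947 = 1.1837.
T = exp(−1.1837) = 0.3061.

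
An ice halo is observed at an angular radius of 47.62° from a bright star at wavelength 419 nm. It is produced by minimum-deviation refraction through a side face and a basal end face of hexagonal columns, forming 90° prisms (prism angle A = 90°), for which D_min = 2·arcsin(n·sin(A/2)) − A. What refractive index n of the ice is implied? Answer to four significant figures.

Rearranging: n = sin((D_min + A)/2) / sin(A/2).
(D_min + A)/2 = (47.62° + 90°)/2 = 68.810°.
n = sin 68.810° / sin 45° = 0.9324 / 0.7071 = 1.3186.

1.319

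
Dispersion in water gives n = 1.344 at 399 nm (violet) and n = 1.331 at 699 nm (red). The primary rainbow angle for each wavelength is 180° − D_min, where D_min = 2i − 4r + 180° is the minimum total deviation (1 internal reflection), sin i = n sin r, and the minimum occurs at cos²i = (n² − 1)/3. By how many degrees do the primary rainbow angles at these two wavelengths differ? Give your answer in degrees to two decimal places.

At 399 nm (n = 1.344): cos²i = 0.26878 → i = 58.772°, r = 39.512°, D_min = 139.495°, rainbow angle = 40.505°.
At 699 nm (n = 1.331): cos²i = 0.25719 → i = 59.527°, r = 40.356°, D_min = 137.630°, rainbow angle = 42.370°.
Angular width = |40.505° − 42.370°| = 1.865°.

1.86°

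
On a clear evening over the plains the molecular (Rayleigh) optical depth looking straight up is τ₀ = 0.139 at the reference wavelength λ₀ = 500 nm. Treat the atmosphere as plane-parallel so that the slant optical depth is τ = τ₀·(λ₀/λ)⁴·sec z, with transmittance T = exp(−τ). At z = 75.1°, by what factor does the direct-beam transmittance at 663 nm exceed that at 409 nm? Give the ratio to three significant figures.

2.81

Airmass: sec 75.1° = 3.8890.
τ(663 nm) = 0.139 × (500/663)⁴ × 3.8890 = 0.139 × 0.3235 × 3.8890 = 0.1749.
τ(409 nm) = 0.139 × (500/409)⁴ × 3.8890 = 0.139 × 2.2335 × 3.8890 = 1.2074.
T(663)/T(409) = exp(τ_B − τ_A) = exp(1.0325) = 2.8081.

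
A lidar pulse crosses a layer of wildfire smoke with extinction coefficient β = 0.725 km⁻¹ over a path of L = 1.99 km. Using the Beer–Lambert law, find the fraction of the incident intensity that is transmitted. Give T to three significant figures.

0.236

τ = β·L = 0.725 × 1.99 = 1.4427.
T = exp(−1.4427) = 0.2363.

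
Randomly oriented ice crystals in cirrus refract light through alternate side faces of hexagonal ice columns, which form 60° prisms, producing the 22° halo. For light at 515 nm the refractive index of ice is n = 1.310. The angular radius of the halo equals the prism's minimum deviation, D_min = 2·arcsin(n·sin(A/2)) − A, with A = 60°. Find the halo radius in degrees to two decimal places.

n·sin(A/2) = 1.310 × sin 30° = 1.310 × 0.5000 = 0.6550.
D_min = 2·arcsin(0.6550) − 60° = 2 × 40.920° − 60° = 21.839°.

21.84°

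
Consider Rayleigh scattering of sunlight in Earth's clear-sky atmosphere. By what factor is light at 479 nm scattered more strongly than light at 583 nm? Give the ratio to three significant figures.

Rayleigh scattering ∝ λ⁻⁴, so the ratio of coefficients is the inverse fourth power of the wavelength ratio.
σ(479)/σ(583) = (583/479)⁴ = (1.2171)⁴ = 2.194.

2.19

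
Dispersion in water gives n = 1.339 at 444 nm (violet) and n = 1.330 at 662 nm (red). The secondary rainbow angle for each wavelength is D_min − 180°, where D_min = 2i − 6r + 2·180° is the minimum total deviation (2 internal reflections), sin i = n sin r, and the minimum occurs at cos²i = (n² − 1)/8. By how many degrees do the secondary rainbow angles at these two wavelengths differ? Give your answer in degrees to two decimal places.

2.35°

At 444 nm (n = 1.339): cos²i = 0.09912 → i = 71.650°, r = 45.141°, D_min = 232.451°, rainbow angle = 52.451°.
At 662 nm (n = 1.330): cos²i = 0.09611 → i = 71.940°, r = 45.630°, D_min = 230.101°, rainbow angle = 50.101°.
Angular width = |52.451° − 50.101°| = 2.350°.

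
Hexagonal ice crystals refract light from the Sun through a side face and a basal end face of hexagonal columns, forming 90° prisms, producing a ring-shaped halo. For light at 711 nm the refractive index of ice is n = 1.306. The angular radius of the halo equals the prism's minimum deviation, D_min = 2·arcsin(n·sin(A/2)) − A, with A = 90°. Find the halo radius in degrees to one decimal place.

n·sin(A/2) = 1.306 × sin 45° = 1.306 × 0.7071 = 0.9235.
D_min = 2·arcsin(0.9235) − 90° = 2 × 67.440° − 90° = 44.881°.

44.9°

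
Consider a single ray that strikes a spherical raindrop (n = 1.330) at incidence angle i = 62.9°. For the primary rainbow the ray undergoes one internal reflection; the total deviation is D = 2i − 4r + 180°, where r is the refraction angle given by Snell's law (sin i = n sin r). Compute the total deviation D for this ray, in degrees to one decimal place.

sin r = sin 62.9° / 1.330 = 0.8902/1.330 = 0.6693; r = 42.02°.
D = 2·62.9° − 4·42.02° + 180° = 125.80° − 168.06° + 180° = 137.74°.

137.7°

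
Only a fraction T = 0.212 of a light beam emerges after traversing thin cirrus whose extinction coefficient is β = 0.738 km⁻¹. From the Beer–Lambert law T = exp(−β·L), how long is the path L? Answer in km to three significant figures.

Beer–Lambert: T = exp(−βL) ⇒ L = −ln(T)/β = −ln(0.212)/0.738 = 1.5512/0.738 = 2.102 km.

2.10 km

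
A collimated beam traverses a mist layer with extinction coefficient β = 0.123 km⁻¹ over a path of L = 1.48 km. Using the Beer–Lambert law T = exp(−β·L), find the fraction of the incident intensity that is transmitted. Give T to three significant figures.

τ = β·L = 0.123 × 1.48 = 0.1820.
T = exp(−0.1820) = 0.8336.

0.834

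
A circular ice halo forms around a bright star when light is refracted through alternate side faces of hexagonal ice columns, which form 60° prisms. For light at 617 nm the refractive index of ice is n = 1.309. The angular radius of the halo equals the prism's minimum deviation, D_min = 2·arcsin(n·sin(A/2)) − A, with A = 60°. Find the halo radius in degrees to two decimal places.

21.76°

n·sin(A/2) = 1.309 × sin 30° = 1.309 × 0.5000 = 0.6545.
D_min = 2·arcsin(0.6545) − 60° = 2 × 40.882° − 60° = 21.763°.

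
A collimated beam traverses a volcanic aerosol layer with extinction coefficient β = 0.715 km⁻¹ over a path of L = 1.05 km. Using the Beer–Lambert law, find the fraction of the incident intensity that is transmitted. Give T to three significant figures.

τ = β·L = 0.715 × 1.05 = 0.7508.
T = exp(−0.7508) = 0.4720.

0.472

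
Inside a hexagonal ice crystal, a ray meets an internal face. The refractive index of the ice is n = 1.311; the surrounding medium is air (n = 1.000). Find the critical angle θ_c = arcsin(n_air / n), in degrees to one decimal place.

49.7°

sin θ_c = n_air / n = 1.000 / 1.311 = 0.7628.
θ_c = arcsin(0.7628) = 49.71°.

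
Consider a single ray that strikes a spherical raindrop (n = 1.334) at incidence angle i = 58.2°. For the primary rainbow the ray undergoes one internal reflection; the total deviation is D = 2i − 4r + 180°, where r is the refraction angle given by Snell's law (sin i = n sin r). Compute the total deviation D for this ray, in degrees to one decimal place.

sin r = sin 58.2° / 1.334 = 0.8499/1.334 = 0.6371; r = 39.58°.
D = 2·58.2° − 4·39.58° + 180° = 116.40° − 158.30° + 180° = 138.10°.

138.1°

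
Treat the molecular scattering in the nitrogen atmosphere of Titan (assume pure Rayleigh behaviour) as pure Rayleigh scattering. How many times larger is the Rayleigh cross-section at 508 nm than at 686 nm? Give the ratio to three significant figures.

3.33

Rayleigh scattering ∝ λ⁻⁴, so the ratio of coefficients is the inverse fourth power of the wavelength ratio.
σ(508)/σ(686) = (686/508)⁴ = (1.3504)⁴ = 3.325.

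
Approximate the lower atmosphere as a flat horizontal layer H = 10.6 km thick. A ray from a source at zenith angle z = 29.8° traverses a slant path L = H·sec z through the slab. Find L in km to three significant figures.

sec z = 1/cos 29.8° = 1.1524.
L = 10.6 × 1.1524 = 12.215 km.

12.2 km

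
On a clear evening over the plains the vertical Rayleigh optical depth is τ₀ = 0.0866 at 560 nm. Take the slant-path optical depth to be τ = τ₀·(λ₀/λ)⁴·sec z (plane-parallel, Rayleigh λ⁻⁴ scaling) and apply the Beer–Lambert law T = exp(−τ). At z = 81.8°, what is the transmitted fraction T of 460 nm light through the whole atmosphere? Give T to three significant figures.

sec 81.8° = 7.0112.
τ = 0.0866 × (560/460)⁴ × 7.0112 = 0.0866 × 2.1964 × 7.0112 = 1.3336.
T = exp(−1.3336) = 0.2635.

0.264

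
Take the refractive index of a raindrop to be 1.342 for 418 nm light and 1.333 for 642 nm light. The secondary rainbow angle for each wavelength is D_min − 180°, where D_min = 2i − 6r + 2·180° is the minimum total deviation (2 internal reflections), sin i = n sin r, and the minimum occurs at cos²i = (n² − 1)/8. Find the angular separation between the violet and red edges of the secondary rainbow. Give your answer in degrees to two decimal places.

At 418 nm (n = 1.342): cos²i = 0.10012 → i = 71.554°, r = 44.981°, D_min = 233.222°, rainbow angle = 53.222°.
At 642 nm (n = 1.333): cos²i = 0.09711 → i = 71.843°, r = 45.466°, D_min = 230.891°, rainbow angle = 50.891°.
Angular width = |53.222° − 50.891°| = 2.331°.

2.33°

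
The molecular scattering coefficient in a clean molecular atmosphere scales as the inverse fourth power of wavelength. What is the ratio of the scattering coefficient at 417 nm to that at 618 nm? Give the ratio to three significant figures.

4.82

Rayleigh scattering ∝ λ⁻⁴, so the ratio of coefficients is the inverse fourth power of the wavelength ratio.
σ(417)/σ(618) = (618/417)⁴ = (1.4820)⁴ = 4.824.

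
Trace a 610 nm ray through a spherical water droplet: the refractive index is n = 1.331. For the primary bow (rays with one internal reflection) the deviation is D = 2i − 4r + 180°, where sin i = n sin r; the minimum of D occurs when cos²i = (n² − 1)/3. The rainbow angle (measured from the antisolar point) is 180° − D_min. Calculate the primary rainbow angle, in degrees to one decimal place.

42.4°

cos²i = (1.77156 − 1)/3 = 0.25719; i = arccos(0.50714) = 59.527°.
sin r = sin 59.527°/1.331 = 0.64753; r = 40.356°.
D_min = 2·59.527° − 4·40.356° + 180° = 137.630°.
Rainbow angle = 180° − D_min = 42.370°.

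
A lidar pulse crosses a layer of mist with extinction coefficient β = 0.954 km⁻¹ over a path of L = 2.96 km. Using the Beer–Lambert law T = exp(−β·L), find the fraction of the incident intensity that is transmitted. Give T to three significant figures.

0.0594

τ = β·L = 0.954 × 2.96 = 2.8238.
T = exp(−2.8238) = 0.0594.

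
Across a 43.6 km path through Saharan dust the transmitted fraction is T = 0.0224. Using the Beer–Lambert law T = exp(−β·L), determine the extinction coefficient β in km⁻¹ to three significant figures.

0.0871 km⁻¹

Beer–Lambert: T = exp(−βL) ⇒ β = −ln(T)/L = −ln(0.0224)/43.6 = 3.7987/43.6 = 0.08713 km⁻¹.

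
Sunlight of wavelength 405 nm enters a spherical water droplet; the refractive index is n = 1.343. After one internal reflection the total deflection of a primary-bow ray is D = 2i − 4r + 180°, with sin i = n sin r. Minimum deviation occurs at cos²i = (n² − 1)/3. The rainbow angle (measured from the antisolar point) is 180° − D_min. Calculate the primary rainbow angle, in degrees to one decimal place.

40.6°

cos²i = (1.80365 − 1)/3 = 0.26788; i = arccos(0.51757) = 58.830°.
sin r = sin 58.830°/1.343 = 0.63711; r = 39.577°.
D_min = 2·58.830° − 4·39.577° + 180° = 139.354°.
Rainbow angle = 180° − D_min = 40.646°.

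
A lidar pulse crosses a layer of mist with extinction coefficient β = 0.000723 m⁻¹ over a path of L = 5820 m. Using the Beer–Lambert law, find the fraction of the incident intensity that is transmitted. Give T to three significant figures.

0.0149

τ = β·L = 0.000723 × 5820 = 4.2079.
T = exp(−4.2079) = 0.0149.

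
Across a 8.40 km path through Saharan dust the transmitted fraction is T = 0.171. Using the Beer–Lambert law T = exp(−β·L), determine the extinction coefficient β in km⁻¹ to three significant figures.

0.210 km⁻¹

Beer–Lambert: T = exp(−βL) ⇒ β = −ln(T)/L = −ln(0.171)/8.40 = 1.7661/8.40 = 0.2102 km⁻¹.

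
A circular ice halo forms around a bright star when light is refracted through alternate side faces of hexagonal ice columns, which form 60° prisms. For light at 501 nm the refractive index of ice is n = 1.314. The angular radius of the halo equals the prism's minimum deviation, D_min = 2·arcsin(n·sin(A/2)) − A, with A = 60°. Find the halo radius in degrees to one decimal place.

22.1°

n·sin(A/2) = 1.314 × sin 30° = 1.314 × 0.5000 = 0.6570.
D_min = 2·arcsin(0.6570) − 60° = 2 × 41.071° − 60° = 22.143°.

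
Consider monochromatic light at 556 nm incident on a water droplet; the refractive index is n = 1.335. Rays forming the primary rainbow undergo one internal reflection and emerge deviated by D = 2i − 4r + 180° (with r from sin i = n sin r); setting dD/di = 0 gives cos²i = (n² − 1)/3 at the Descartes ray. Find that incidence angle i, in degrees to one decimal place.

59.3°

cos²i = (1.335² − 1)/3 = (1.78222 − 1)/3 = 0.26074.
cos i = 0.51063, so i = 59.294°.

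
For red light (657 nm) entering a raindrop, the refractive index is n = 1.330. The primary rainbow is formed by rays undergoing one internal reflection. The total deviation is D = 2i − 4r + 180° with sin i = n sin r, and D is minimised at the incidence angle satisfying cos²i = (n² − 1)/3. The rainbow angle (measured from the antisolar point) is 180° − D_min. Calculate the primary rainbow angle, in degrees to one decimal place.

42.5°

cos²i = (1.76890 − 1)/3 = 0.25630; i = arccos(0.50626) = 59.585°.
sin r = sin 59.585°/1.330 = 0.64841; r = 40.422°.
D_min = 2·59.585° − 4·40.422° + 180° = 137.484°.
Rainbow angle = 180° − D_min = 42.516°.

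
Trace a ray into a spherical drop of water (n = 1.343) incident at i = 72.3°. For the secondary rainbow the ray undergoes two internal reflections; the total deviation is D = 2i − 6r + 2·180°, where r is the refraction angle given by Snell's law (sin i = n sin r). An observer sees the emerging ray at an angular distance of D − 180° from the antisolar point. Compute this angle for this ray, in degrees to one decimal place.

53.5°

sin r = sin 72.3° / 1.343 = 0.9527/1.343 = 0.7094; r = 45.18°.
D = 2·72.3° − 6·45.18° + 2·180° = 144.60° − 271.09° + 360° = 233.51°.
Angle from antisolar point = D − 180° = 53.51°.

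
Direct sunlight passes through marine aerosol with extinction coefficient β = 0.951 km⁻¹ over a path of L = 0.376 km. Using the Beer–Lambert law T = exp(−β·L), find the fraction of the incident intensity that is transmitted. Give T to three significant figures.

0.699

τ = β·L = 0.951 × 0.376 = 0.3576.
T = exp(−0.3576) = 0.6994.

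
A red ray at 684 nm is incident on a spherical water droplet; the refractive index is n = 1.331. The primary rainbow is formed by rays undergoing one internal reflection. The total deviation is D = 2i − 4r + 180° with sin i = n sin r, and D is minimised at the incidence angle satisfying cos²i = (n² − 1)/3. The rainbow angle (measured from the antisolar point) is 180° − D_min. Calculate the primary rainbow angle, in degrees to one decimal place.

cos²i = (1.77156 − 1)/3 = 0.25719; i = arccos(0.50714) = 59.527°.
sin r = sin 59.527°/1.331 = 0.64753; r = 40.356°.
D_min = 2·59.527° − 4·40.356° + 180° = 137.630°.
Rainbow angle = 180° − D_min = 42.370°.

42.4°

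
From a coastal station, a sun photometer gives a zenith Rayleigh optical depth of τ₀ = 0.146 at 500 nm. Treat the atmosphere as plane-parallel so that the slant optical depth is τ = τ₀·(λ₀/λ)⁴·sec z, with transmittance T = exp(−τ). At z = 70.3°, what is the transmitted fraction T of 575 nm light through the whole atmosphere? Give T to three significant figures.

sec 70.3° = 2.9665.
τ = 0.146 × (500/575)⁴ × 2.9665 = 0.146 × 0.5718 × 2.9665 = 0.2476.
T = exp(−0.2476) = 0.7806.

0.781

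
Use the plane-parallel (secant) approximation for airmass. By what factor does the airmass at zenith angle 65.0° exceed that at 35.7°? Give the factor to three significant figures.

1.92

X(65.0°)/X(35.7°) = sec 65.0° / sec 35.7° = cos 35.7° / cos 65.0° = 0.8121/0.4226 = 1.9216.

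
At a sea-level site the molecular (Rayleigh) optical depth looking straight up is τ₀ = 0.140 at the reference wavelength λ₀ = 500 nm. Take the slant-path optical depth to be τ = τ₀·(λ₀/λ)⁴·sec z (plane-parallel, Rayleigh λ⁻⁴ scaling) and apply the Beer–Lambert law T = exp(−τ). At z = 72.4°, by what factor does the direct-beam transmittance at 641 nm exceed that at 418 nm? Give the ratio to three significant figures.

2.17

Airmass: sec 72.4° = 3.3072.
τ(641 nm) = 0.140 × (500/641)⁴ × 3.3072 = 0.140 × 0.3702 × 3.3072 = 0.1714.
τ(418 nm) = 0.140 × (500/418)⁴ × 3.3072 = 0.140 × 2.0473 × 3.3072 = 0.9479.
T(641)/T(418) = exp(τ_B − τ_A) = exp(0.7765) = 2.1738.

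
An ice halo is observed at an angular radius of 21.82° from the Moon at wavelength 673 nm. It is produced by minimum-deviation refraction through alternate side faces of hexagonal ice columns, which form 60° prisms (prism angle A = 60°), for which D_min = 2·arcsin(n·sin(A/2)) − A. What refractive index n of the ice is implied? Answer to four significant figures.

Rearranging: n = sin((D_min + A)/2) / sin(A/2).
(D_min + A)/2 = (21.82° + 60°)/2 = 40.910°.
n = sin 40.910° / sin 30° = 0.6549 / 0.5000 = 1.3097.

1.310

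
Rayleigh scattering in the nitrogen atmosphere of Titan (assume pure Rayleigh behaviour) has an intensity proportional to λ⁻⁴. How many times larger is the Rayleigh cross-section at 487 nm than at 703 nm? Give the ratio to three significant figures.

Rayleigh scattering ∝ λ⁻⁴, so the ratio of coefficients is the inverse fourth power of the wavelength ratio.
σ(487)/σ(703) = (703/487)⁴ = (1.4435)⁴ = 4.342.

4.34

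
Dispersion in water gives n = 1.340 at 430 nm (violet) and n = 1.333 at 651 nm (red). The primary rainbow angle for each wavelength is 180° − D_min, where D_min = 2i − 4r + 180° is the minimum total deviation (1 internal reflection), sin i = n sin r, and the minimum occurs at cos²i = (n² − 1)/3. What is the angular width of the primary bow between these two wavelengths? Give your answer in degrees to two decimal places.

At 430 nm (n = 1.340): cos²i = 0.26520 → i = 59.004°, r = 39.770°, D_min = 138.929°, rainbow angle = 41.071°.
At 651 nm (n = 1.333): cos²i = 0.25896 → i = 59.410°, r = 40.225°, D_min = 137.922°, rainbow angle = 42.078°.
Angular width = |41.071° − 42.078°| = 1.007°.

1.01°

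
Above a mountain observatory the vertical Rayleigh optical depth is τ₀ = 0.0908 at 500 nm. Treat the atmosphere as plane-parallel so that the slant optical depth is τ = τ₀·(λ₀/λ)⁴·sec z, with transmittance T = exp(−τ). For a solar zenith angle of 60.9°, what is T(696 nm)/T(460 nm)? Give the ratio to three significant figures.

1.23

Airmass: sec 60.9° = 2.0562.
τ(696 nm) = 0.0908 × (500/696)⁴ × 2.0562 = 0.0908 × 0.2663 × 2.0562 = 0.0497.
τ(460 nm) = 0.0908 × (500/460)⁴ × 2.0562 = 0.0908 × 1.3959 × 2.0562 = 0.2606.
T(696)/T(460) = exp(τ_B − τ_A) = exp(0.2109) = 1.2348.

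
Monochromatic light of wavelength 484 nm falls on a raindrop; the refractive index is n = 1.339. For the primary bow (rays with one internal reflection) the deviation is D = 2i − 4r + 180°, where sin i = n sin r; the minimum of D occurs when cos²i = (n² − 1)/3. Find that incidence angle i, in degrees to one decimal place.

59.1°

cos²i = (1.339² − 1)/3 = (1.79292 − 1)/3 = 0.26431.
cos i = 0.51411, so i = 59.062°.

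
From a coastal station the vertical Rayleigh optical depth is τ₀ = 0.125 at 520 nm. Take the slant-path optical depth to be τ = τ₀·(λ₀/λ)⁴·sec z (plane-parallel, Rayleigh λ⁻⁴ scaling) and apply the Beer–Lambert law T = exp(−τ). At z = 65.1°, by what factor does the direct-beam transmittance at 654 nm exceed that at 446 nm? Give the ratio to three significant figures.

Airmass: sec 65.1° = 2.3751.
τ(654 nm) = 0.125 × (520/654)⁴ × 2.3751 = 0.125 × 0.3997 × 2.3751 = 0.1187.
τ(446 nm) = 0.125 × (520/446)⁴ × 2.3751 = 0.125 × 1.8479 × 2.3751 = 0.5486.
T(654)/T(446) = exp(τ_B − τ_A) = exp(0.4300) = 1.5372.

1.54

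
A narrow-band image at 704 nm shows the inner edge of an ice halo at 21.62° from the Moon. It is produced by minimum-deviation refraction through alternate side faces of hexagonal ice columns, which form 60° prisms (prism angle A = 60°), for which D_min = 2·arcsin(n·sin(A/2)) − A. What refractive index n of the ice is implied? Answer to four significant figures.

1.307

Rearranging: n = sin((D_min + A)/2) / sin(A/2).
(D_min + A)/2 = (21.62° + 60°)/2 = 40.810°.
n = sin 40.810° / sin 30° = 0.6536 / 0.5000 = 1.3071.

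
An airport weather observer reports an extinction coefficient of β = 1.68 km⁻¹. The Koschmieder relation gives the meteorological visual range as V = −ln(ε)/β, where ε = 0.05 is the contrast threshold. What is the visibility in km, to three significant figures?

V = −ln(0.05) / 1.68 = 2.996 / 1.68 = 1.7832 km.

1.78 km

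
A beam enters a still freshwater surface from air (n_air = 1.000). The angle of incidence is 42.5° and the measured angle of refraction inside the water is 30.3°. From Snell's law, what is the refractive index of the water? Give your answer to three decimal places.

n = sin θ_i / sin θ_r = sin 42.5° / sin 30.3° = 0.6756 / 0.5045 = 1.3391.

1.339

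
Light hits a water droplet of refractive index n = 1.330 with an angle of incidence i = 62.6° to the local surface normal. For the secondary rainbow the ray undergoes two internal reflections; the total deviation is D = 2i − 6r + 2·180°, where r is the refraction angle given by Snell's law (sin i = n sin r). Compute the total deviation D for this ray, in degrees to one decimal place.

233.9°

sin r = sin 62.6° / 1.330 = 0.8878/1.330 = 0.6675; r = 41.88°.
D = 2·62.6° − 6·41.88° + 2·180° = 125.20° − 251.26° + 360° = 233.94°.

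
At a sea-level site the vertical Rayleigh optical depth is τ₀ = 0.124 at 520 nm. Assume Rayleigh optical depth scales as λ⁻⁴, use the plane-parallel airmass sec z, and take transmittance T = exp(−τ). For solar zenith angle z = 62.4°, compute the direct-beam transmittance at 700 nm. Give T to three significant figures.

sec 62.4° = 2.1584.
τ = 0.124 × (520/700)⁴ × 2.1584 = 0.124 × 0.3045 × 2.1584 = 0.0815.
T = exp(−0.0815) = 0.9217.

0.922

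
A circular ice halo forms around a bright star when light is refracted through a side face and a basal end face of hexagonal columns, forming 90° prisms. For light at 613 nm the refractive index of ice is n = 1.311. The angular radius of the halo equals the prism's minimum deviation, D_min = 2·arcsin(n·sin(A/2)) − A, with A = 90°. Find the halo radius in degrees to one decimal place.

45.9°

n·sin(A/2) = 1.311 × sin 45° = 1.311 × 0.7071 = 0.9270.
D_min = 2·arcsin(0.9270) − 90° = 2 × 67.974° − 90° = 45.949°.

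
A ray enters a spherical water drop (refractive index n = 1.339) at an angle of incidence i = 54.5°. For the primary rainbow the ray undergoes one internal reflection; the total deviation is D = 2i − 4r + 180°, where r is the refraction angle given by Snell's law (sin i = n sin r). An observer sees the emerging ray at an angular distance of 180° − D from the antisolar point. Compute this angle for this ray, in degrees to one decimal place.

sin r = sin 54.5° / 1.339 = 0.8141/1.339 = 0.6080; r = 37.45°.
D = 2·54.5° − 4·37.45° + 180° = 109.00° − 149.78° + 180° = 139.22°.
Angle from antisolar point = 180° − D = 40.78°.

40.8°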